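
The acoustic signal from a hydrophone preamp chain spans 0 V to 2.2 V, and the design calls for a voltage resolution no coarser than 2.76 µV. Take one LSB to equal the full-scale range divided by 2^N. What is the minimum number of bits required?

20 bits

V_FS = 2.2 V.
2.2 V / 2.76 µV = 797100. Since 2^19 = 524288 and 2^20 = 1048576, N = 20.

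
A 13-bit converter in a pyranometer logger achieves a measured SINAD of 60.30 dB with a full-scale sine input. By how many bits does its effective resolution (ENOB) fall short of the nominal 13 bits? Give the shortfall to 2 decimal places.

3.28 bits

ENOB = (SINAD − 1.76)/6.02 = (60.30 − 1.76)/6.02 = 9.7243 bits.
13 − 9.7243 = 3.28 bits below nominal.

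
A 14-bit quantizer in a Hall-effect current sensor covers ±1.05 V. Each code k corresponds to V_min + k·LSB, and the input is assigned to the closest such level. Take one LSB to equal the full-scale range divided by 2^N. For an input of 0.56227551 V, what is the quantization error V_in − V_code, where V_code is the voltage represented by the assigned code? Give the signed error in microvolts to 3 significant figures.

−23.1 µV

Full-scale range = 1.05 V − (-1.05 V) = 2.1 V. LSB = 2.1 V / 2^14 ≈ 128.2 µV.
Position in LSBs: (0.56227551 − (-1.05)) × 16384/2.1 = 12578.8200; rounding gives k = 12579.
Reconstructed level: -1.05 + 12579 × 2.1/16384 V = 0.56229858398 V.
V_in − V_code = 0.56227551 − (0.56229858398) = −23.1 µV.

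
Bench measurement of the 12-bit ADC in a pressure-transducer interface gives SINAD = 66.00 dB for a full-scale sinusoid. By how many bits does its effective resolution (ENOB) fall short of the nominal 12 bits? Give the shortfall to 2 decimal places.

ENOB = (SINAD − 1.76)/6.02 = (66.00 − 1.76)/6.02 = 10.6711 bits.
Shortfall = 12 − 10.6711 = 1.3289 bits.

1.33 bits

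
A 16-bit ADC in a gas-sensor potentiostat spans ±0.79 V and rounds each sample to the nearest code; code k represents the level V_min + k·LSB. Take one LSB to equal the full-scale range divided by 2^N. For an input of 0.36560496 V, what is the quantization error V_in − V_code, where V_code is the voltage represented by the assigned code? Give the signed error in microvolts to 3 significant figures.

−6.31 µV

Full-scale range = 0.79 V − (-0.79 V) = 1.58 V. LSB = 1.58 V / 2^16 ≈ 24.11 µV.
Position in LSBs: (0.36560496 − (-0.79)) × 65536/1.58 = 47932.7384; rounding gives k = 47933.
V_code = V_min + k × range/2^16 = -0.79 + 47933 × 1.58/65536 = 0.36561126709 V.
e = 0.36560496 − (0.36561126709) = −6.31 µV.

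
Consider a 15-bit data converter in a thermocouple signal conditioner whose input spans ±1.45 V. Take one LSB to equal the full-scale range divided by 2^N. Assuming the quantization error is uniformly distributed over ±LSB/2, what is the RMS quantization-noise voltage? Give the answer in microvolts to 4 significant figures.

Full-scale range = 1.45 V − (-1.45 V) = 2.9 V.
Step size = 2.9/32768 V = 88.5010 µV.
σ_q = LSB/√12 = 88.5010 µV/3.4641 = 25.55 µV.

25.55 µV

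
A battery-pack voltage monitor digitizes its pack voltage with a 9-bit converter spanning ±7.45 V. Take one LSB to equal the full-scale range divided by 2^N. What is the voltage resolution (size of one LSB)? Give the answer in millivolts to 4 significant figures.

Range = 7.45 − (-7.45) = 14.9 V.
2^9 = 512 levels.
Step size = 14.9/512 V = 29.10 mV.

29.10 mV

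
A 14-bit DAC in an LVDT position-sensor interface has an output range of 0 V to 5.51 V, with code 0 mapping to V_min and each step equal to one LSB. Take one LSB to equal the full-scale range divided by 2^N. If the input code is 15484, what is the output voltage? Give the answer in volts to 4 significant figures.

5.207 V

V_FS = 5.51 V. LSB = 5.51 V / 2^14.
Output = V_min + (15484/16384) × range = 0 + 0.945068 × 5.51 V
      = 0 V + 5.20733 V = 5.20733 V.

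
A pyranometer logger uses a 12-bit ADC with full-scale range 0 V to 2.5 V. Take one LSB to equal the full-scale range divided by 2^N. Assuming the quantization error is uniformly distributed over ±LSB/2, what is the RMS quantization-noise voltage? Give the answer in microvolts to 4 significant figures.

Full-scale range = 2.5 V.
LSB = 2.5 V / 2^12 = 0.610352 mV.
RMS of a uniform error over width LSB is LSB/√12 = 176.2 µV.

176.2 µV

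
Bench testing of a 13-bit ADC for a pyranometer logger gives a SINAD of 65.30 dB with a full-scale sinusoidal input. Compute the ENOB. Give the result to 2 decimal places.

10.55 bits

ENOB = (SINAD − 1.76) / 6.02 = (65.30 − 1.76) / 6.02 = 63.54 / 6.02 = 10.5548.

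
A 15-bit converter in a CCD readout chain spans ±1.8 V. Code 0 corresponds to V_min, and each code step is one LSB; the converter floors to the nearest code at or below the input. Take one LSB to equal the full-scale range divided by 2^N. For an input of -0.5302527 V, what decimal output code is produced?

11557

Full-scale range = 1.8 V − (-1.8 V) = 3.6 V. LSB = 3.6 V / 2^15 ≈ 109.9 µV.
(V_in − V_min) × 2^15/range = (-0.5302527 − (-1.8)) × 32768/3.6 = 11557.522.
Floor → code = 11557.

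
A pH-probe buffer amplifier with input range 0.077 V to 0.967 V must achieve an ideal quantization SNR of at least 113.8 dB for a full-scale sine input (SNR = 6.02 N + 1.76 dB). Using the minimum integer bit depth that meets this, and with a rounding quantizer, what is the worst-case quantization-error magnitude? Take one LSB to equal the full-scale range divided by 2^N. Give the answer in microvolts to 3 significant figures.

Full-scale range = 0.967 V − (0.077 V) = 0.89 V.
6.02 N + 1.76 ≥ 113.8 gives N ≥ 18.611, so the minimum integer is 19.
Step size = 0.89/524288 V = 1.6975 µV.
|e|_max = LSB/2 = 0.849 µV.

0.849 µV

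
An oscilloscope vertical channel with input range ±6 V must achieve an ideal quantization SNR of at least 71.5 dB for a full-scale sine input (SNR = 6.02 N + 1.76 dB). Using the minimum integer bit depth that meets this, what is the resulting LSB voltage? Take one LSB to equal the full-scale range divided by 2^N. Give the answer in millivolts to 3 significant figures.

The full-scale span is 6 − (-6) = 12 V.
Required N = ⌈(71.5 − 1.76)/6.02⌉ = ⌈11.585⌉ = 12.
LSB = 12 V ÷ 2^12 = 12/4096 V = 2.93 mV.

2.93 mV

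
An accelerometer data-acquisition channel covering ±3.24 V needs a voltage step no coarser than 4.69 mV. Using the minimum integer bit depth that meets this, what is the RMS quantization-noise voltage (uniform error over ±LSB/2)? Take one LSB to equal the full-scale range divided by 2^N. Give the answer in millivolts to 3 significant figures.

Full-scale range = 3.24 V − (-3.24 V) = 6.48 V.
Required number of levels: 6.48/4.69 mV = 1381.7; smallest N with 2^N ≥ that is 11.
One LSB is 6.48 V / 2048 = 3.1641 mV.
RMS noise = LSB/√12 = 0.913 mV.

0.913 mV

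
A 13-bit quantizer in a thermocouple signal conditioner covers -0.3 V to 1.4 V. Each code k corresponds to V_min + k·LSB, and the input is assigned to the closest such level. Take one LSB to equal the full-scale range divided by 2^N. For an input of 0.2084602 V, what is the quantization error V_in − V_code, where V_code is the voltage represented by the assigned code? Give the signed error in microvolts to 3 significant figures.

The full-scale span is 1.4 − (-0.3) = 1.7 V. LSB = 1.7 V / 2^13 ≈ 207.5 µV.
Position in LSBs: (0.2084602 − (-0.3)) × 8192/1.7 = 2450.1800; rounding gives k = 2450.
V_code = -0.3 + (2450/8192) × 1.7 = 0.2084228516 V.
V_in − V_code = 0.2084602 − (0.2084228516) = +37.3 µV.

+37.3 µV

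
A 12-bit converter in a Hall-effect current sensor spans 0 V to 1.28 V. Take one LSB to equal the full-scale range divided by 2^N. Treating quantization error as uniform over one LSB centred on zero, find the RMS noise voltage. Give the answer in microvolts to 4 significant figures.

V_FS = 1.28 V.
One LSB is 1.28 V / 4096 = 312.500 µV.
RMS of a uniform error over width LSB is LSB/√12 = 90.21 µV.

90.21 µV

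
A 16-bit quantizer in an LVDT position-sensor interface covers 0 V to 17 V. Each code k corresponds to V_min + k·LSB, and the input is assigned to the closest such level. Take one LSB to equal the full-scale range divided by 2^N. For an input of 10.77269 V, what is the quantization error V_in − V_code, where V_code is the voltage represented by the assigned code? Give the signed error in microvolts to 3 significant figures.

Range is 17 V. LSB = 17 V / 2^16 ≈ 259.4 µV.
(V_in − V_min)/LSB = (10.77269 − (0)) × 65536/17 = 41529.3536 → nearest code k = 41529.
V_code = V_min + k × range/2^16 = 0 + 41529 × 17/65536 = 10.772598267 V.
e = 10.77269 − (10.772598267) = +91.7 µV.

+91.7 µV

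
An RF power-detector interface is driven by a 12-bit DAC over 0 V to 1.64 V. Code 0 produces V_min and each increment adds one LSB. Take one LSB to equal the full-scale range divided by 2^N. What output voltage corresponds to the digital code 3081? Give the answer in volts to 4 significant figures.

1.234 V

Range is 1.64 V. LSB = 1.64 V / 2^12.
V_out = V_min + code × LSB = 0 V + 3081 × 1.64 V / 4096
      = 0 + 1.23360 = 1.23360 V.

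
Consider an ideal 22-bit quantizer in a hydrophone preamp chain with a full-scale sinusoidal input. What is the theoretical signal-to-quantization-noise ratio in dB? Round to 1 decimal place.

For an ideal N-bit converter with full-scale sine input, SNR = 6.02 N + 1.76 dB. SNR = 6.02 × 22 + 1.76 = 132.44 + 1.76 = 134.20 dB.

134.2 dB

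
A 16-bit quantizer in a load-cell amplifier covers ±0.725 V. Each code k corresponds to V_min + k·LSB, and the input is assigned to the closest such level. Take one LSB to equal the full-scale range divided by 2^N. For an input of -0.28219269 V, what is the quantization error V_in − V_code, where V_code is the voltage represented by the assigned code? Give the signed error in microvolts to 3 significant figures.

−7.33 µV

The full-scale span is 0.725 − (-0.725) = 1.45 V. LSB = 1.45 V / 2^16 ≈ 22.13 µV.
(V_in − V_min)/LSB = (-0.28219269 − (-0.725)) × 65536/1.45 = 20013.6689 → nearest code k = 20014.
Reconstructed level: -0.725 + 20014 × 1.45/65536 V = -0.28218536377 V.
V_in − V_code = -0.28219269 − (-0.28218536377) = −7.33 µV.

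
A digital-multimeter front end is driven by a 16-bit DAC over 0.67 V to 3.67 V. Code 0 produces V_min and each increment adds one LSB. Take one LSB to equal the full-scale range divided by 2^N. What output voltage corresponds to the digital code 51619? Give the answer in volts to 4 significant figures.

Range = 3.67 − (0.67) = 3 V. LSB = 3 V / 2^16.
V_out = 0.67 + 51619 × (3/65536) V
      = 0.67 + 2.36293 = 3.03293 V.

3.033 V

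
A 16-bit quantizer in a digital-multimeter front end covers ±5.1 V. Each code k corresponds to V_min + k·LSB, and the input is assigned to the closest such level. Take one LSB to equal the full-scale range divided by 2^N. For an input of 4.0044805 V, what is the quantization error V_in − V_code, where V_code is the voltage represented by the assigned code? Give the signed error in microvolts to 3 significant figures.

+28.0 µV

Range = 5.1 − (-5.1) = 10.2 V. LSB = 10.2 V / 2^16 ≈ 155.6 µV.
(V_in − V_min)/LSB = (4.0044805 − (-5.1)) × 65536/10.2 = 58497.1798 → nearest code k = 58497.
Reconstructed level: -5.1 + 58497 × 10.2/65536 V = 4.0044525146 V.
V_in − V_code = 4.0044805 − (4.0044525146) = +28.0 µV.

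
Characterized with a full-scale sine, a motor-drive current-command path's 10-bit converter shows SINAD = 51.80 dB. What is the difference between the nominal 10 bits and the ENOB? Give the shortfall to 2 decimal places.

ENOB = (SINAD − 1.76)/6.02 = (51.80 − 1.76)/6.02 = 8.3123 bits.
Lost resolution: 10 − 8.3123 = 1.6877 bits.

1.69 bits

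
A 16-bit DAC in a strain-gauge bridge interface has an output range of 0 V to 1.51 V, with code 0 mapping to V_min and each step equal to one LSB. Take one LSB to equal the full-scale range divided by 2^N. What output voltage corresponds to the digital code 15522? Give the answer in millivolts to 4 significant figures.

V_FS = 1.51 V. LSB = 1.51 V / 2^16.
Output = V_min + (15522/65536) × range = 0 + 0.236847 × 1.51 V
      = 0 V + 0.357639 V = 0.357639 V.

357.6 mV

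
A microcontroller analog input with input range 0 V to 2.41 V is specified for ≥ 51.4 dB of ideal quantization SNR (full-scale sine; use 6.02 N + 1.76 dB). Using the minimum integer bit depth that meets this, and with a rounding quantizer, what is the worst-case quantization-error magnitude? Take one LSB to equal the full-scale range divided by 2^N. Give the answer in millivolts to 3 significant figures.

Full-scale range = 2.41 V.
6.02 N + 1.76 ≥ 51.4 gives N ≥ 8.246, so the minimum integer is 9.
Step size = 2.41/512 V = 4.7070 mV.
Max error for round-to-nearest is LSB/2 = 2.35 mV.

2.35 mV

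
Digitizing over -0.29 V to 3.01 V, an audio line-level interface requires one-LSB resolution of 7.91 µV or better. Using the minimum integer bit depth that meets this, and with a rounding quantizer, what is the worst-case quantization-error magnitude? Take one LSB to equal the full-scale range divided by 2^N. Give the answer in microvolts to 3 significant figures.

3.15 µV

The full-scale span is 3.01 − (-0.29) = 3.3 V.
3.3 V / 7.91 µV = 417200. Since 2^18 = 262144 and 2^19 = 524288, N = 19.
Step size = 3.3/524288 V = 6.2943 µV.
Max error for round-to-nearest is LSB/2 = 3.15 µV.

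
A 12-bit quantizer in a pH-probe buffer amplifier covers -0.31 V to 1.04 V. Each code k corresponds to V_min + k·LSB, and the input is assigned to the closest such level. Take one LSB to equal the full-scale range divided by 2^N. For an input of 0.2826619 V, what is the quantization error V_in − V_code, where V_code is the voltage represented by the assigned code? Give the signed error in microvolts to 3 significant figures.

The full-scale span is 1.04 − (-0.31) = 1.35 V. LSB = 1.35 V / 2^12 ≈ 329.6 µV.
(V_in − V_min)/LSB = (0.2826619 − (-0.31)) × 4096/1.35 = 1798.1801 → nearest code k = 1798.
V_code = V_min + k × range/2^12 = -0.31 + 1798 × 1.35/4096 = 0.2826025391 V.
V_in − V_code = 0.2826619 − (0.2826025391) = +59.4 µV.

+59.4 µV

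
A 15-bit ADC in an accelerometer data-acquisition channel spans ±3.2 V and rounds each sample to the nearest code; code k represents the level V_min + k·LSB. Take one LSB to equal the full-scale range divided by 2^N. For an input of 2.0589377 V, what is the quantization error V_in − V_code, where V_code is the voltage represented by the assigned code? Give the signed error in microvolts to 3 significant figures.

−46.7 µV

Range = 3.2 − (-3.2) = 6.4 V. LSB = 6.4 V / 2^15 ≈ 195.3 µV.
(2.0589377 − (-3.2)) / LSB = 5.2589377 × 32768/6.4 = 26925.7610. Nearest integer: k = 26926.
V_code = -3.2 + (26926/32768) × 6.4 = 2.0589843750 V.
e = 2.0589377 − (2.0589843750) = −46.7 µV.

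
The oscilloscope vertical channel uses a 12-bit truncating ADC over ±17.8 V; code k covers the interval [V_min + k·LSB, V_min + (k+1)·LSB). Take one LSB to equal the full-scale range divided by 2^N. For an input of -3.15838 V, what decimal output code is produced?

Range = 17.8 − (-17.8) = 35.6 V. LSB = 35.6 V / 2^12 ≈ 8.691 mV.
code = ⌊(V_in − V_min)/LSB⌋ = ⌊(V_in − V_min) × 2^12 / range⌋
     = ⌊(-3.15838 − (-17.8)) × 4096 / 35.6⌋ = ⌊14.64162 × 4096/35.6⌋
     = ⌊1684.609⌋ = 1684.

1684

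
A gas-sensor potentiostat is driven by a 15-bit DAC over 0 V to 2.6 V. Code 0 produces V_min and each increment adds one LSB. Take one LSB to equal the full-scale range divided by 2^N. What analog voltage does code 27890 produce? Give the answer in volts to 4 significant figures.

Range is 2.6 V. LSB = 2.6 V / 2^15.
V_out = 0 + 27890 × (2.6/32768) V
      = 0 + 2.21295 = 2.21295 V.

2.213 V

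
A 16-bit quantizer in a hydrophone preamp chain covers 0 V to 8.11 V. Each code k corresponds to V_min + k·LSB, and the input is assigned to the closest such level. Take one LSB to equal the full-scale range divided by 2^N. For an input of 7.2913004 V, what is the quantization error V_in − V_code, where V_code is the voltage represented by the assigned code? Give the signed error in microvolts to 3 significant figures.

Span = 8.11 V. LSB = 8.11 V / 2^16 ≈ 123.7 µV.
(V_in − V_min)/LSB = (7.2913004 − (0)) × 65536/8.11 = 58920.1804 → nearest code k = 58920.
V_code = 0 + (58920/65536) × 8.11 = 7.2912780762 V.
V_in − V_code = 7.2913004 − (7.2912780762) = +22.3 µV.

+22.3 µV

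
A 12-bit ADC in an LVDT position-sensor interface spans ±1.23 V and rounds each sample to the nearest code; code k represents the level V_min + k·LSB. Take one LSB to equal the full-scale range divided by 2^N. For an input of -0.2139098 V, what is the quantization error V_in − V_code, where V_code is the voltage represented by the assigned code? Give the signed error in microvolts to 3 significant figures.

Full-scale range = 1.23 V − (-1.23 V) = 2.46 V. LSB = 2.46 V / 2^12 ≈ 0.6006 mV.
(-0.2139098 − (-1.23)) / LSB = 1.0160902 × 4096/2.46 = 1691.8315. Nearest integer: k = 1692.
V_code = V_min + k × range/2^12 = -1.23 + 1692 × 2.46/4096 = -0.2138085938 V.
Error = V_in − V_code = -0.2139098 − (-0.2138085938) = −101 µV.

−101 µV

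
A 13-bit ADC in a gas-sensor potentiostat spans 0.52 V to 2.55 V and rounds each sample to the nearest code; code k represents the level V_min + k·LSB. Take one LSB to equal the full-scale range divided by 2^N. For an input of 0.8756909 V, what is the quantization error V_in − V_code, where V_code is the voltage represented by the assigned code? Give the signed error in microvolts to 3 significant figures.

Span: 2.55 V − (0.52 V) = 2.03 V. LSB = 2.03 V / 2^13 ≈ 247.8 µV.
(0.8756909 − (0.52)) / LSB = 0.3556909 × 8192/2.03 = 1435.3792. Nearest integer: k = 1435.
Reconstructed level: 0.52 + 1435 × 2.03/8192 V = 0.8755969238 V.
V_in − V_code = 0.8756909 − (0.8755969238) = +94.0 µV.

+94.0 µV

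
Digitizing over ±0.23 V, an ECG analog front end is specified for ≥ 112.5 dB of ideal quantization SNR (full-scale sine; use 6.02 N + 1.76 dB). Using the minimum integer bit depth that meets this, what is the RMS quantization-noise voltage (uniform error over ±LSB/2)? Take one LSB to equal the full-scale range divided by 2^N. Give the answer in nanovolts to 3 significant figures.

253 nV

Range = 0.23 − (-0.23) = 0.46 V.
Solving 6.02 N ≥ 112.5 − 1.76: N ≥ 18.395. Round up → N = 19.
LSB = 0.46 V ÷ 2^19 = 0.46/524288 V = 0.87738 µV.
RMS noise = LSB/√12 = 253 nV.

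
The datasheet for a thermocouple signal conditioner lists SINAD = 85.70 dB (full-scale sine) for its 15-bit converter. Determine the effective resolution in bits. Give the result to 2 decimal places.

13.94 bits

ENOB = (85.70 − 1.76)/6.02 = 13.9435 bits.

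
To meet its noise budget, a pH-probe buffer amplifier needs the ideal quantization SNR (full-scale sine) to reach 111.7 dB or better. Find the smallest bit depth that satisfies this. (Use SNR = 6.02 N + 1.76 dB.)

19 bits

Required N = ⌈(111.7 − 1.76)/6.02⌉ = ⌈18.262⌉ = 19.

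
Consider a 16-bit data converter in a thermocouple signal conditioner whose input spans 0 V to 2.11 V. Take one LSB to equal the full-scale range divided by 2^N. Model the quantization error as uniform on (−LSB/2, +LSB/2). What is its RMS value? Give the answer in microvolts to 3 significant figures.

9.29 µV

V_FS = 2.11 V.
One LSB is 2.11 V / 65536 = 32.196 µV.
σ_q = LSB/√12 = 32.196 µV/3.4641 = 9.29 µV.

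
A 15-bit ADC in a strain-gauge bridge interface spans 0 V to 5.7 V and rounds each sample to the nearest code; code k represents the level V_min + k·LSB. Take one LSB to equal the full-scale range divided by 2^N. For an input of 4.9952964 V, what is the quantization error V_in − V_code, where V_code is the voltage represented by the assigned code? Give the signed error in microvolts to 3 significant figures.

−31.4 µV

Span = 5.7 V. LSB = 5.7 V / 2^15 ≈ 174.0 µV.
(V_in − V_min)/LSB = (4.9952964 − (0)) × 32768/5.7 = 28716.8197 → nearest code k = 28717.
V_code = V_min + k × range/2^15 = 0 + 28717 × 5.7/32768 = 4.9953277588 V.
V_in − V_code = 4.9952964 − (4.9953277588) = −31.4 µV.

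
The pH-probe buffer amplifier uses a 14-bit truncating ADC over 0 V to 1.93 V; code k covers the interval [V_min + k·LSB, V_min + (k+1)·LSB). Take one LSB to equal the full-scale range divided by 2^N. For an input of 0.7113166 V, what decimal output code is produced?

6038

V_FS = 1.93 V. LSB = 1.93 V / 2^14 ≈ 117.8 µV.
(V_in − V_min) × 2^14/range = (0.7113166 − (0)) × 16384/1.93 = 6038.451.
Floor → code = 6038.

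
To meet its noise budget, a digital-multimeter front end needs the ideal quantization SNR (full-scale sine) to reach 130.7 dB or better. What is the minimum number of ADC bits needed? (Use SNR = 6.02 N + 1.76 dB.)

Required N = ⌈(130.7 − 1.76)/6.02⌉ = ⌈21.419⌉ = 22.

22 bits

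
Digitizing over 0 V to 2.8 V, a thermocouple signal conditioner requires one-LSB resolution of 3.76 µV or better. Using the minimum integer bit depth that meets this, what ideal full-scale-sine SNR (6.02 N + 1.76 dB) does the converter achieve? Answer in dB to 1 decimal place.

Span = 2.8 V.
Need 2^N ≥ 2.8 V / 3.76 µV = 744700 → N_min = 20.
SNR = 6.02 × 20 + 1.76 = 122.16 dB.

122.2 dB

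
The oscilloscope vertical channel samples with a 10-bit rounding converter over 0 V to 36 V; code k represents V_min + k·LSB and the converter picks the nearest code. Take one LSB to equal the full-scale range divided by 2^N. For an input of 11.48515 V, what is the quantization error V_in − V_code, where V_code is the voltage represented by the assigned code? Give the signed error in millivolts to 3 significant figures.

−10.9 mV

V_FS = 36 V. LSB = 36 V / 2^10 ≈ 35.16 mV.
(11.48515 − (0)) / LSB = 11.48515 × 1024/36 = 326.6887. Nearest integer: k = 327.
Reconstructed level: 0 + 327 × 36/1024 V = 11.49609375 V.
V_in − V_code = 11.48515 − (11.49609375) = −10.9 mV.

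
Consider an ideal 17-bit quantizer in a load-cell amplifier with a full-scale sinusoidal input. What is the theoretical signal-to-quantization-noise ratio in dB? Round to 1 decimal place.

104.1 dB

Ideal quantization SNR: 6.02 × 17 + 1.76 dB = 104.1 dB.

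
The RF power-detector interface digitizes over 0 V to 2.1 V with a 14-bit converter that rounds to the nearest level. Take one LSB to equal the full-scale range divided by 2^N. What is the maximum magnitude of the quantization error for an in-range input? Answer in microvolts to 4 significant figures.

Span = 2.1 V.
LSB = 2.1 V ÷ 2^14 = 2.1/16384 V = 128.174 µV.
A rounding quantizer has |error| ≤ LSB/2 = 64.09 µV.

64.09 µV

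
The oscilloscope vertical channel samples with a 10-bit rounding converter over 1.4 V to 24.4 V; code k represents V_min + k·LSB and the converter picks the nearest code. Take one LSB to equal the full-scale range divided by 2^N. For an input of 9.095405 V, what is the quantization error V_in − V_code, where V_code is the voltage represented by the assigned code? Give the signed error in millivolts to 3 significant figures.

The full-scale span is 24.4 − (1.4) = 23 V. LSB = 23 V / 2^10 ≈ 22.46 mV.
(9.095405 − (1.4)) / LSB = 7.695405 × 1024/23 = 342.6128. Nearest integer: k = 343.
Reconstructed level: 1.4 + 343 × 23/1024 V = 9.104101563 V.
e = 9.095405 − (9.104101563) = −8.70 mV.

−8.70 mV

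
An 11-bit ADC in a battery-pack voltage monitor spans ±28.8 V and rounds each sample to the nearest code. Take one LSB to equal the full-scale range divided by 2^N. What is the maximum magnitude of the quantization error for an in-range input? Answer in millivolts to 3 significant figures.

14.1 mV

The full-scale span is 28.8 − (-28.8) = 57.6 V.
Step size = 57.6/2048 V = 28.125 mV.
|e|_max = LSB/2 = 14.1 mV.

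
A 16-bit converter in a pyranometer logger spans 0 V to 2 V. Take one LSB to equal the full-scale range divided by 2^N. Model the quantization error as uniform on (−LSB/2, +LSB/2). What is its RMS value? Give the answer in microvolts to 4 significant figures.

V_FS = 2 V.
Step size = 2/65536 V = 30.5176 µV.
σ_q = LSB/√12 = 30.5176 µV/3.4641 = 8.810 µV.

8.810 µV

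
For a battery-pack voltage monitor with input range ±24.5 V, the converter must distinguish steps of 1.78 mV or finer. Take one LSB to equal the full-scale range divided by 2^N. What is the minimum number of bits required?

15 bits

Range = 24.5 − (-24.5) = 49 V.
Need 2^N ≥ 49 V / 1.78 mV = 27530 → N_min = 15.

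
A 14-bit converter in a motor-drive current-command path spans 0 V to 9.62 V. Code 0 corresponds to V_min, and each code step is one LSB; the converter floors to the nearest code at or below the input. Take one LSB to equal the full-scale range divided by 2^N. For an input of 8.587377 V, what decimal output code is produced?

Span = 9.62 V. LSB = 9.62 V / 2^14 ≈ 0.5872 mV.
V_in − V_min = 8.587377 − (0) = 8.587377 V.
Divide by LSB: 8.587377 × 16384/9.62 = 14625.3207.
Truncating gives code 14625.

14625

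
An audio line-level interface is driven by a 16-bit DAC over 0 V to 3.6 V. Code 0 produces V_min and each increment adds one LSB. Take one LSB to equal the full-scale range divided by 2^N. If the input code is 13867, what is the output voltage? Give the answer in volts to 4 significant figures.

0.7617 V

Span = 3.6 V. LSB = 3.6 V / 2^16.
V_out = V_min + code × LSB = 0 V + 13867 × 3.6 V / 65536
      = 0 + 0.761737 = 0.761737 V.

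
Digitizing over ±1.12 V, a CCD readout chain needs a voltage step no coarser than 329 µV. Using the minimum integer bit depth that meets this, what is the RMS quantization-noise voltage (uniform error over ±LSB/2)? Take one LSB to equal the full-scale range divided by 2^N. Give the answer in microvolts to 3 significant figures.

Span: 1.12 V − (-1.12 V) = 2.24 V.
Required number of levels: 2.24/329 µV = 6808.5; smallest N with 2^N ≥ that is 13.
One LSB is 2.24 V / 8192 = 273.44 µV.
σ_q = LSB/√12 = 273.44 µV/3.4641 = 78.9 µV.

78.9 µV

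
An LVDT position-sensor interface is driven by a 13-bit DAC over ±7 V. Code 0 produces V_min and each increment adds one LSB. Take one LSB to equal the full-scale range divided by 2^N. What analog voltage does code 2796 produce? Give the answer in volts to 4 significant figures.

Span: 7 V − (-7 V) = 14 V. LSB = 14 V / 2^13.
V_out = V_min + code × LSB = -7 V + 2796 × 14 V / 8192
      = -7 V + 4.77832 V = -2.22168 V.

-2.222 V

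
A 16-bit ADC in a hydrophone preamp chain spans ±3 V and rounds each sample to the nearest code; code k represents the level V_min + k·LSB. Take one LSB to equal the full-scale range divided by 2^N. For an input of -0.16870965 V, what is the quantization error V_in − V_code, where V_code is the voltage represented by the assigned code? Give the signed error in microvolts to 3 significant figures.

Span: 3 V − (-3 V) = 6 V. LSB = 6 V / 2^16 ≈ 91.55 µV.
(V_in − V_min)/LSB = (-0.16870965 − (-3)) × 65536/6 = 30925.2407 → nearest code k = 30925.
V_code = V_min + k × range/2^16 = -3 + 30925 × 6/65536 = -0.16873168945 V.
Error = V_in − V_code = -0.16870965 − (-0.16873168945) = +22.0 µV.

+22.0 µV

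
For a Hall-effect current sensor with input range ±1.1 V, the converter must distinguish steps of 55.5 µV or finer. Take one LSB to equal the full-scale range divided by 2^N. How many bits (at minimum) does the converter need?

16 bits

The full-scale span is 1.1 − (-1.1) = 2.2 V.
2.2 V / 55.5 µV = 39640. Since 2^15 = 32768 and 2^16 = 65536, N = 16.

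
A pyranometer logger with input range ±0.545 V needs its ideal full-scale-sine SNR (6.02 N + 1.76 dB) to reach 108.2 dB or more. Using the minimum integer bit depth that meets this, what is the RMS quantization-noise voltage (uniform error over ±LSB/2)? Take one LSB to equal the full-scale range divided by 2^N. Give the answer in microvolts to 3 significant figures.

1.20 µV

Full-scale range = 0.545 V − (-0.545 V) = 1.09 V.
Required N = ⌈(108.2 − 1.76)/6.02⌉ = ⌈17.681⌉ = 18.
LSB = 1.09 V ÷ 2^18 = 1.09/262144 V = 4.1580 µV.
RMS noise = LSB/√12 = 1.20 µV.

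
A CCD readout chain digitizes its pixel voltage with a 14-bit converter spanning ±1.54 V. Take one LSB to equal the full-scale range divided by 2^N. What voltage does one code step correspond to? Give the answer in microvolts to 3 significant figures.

188 µV

Span: 1.54 V − (-1.54 V) = 3.08 V.
Number of codes = 2^14 = 16384.
Step size = 3.08/16384 V = 188 µV.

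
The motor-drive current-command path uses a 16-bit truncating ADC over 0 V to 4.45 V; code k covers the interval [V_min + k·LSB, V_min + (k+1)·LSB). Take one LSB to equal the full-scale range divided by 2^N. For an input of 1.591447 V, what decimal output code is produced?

Span = 4.45 V. LSB = 4.45 V / 2^16 ≈ 67.90 µV.
V_in − V_min = 1.591447 − (0) = 1.591447 V.
Divide by LSB: 1.591447 × 65536/4.45 = 23437.5440.
Truncating gives code 23437.

23437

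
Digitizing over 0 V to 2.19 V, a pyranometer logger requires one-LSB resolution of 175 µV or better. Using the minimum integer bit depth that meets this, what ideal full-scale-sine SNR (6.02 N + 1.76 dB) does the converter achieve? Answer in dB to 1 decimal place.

86.0 dB

V_FS = 2.19 V.
Need 2^N ≥ 2.19 V / 175 µV = 12510 → N_min = 14.
SNR = 6.02 × 14 + 1.76 = 86.04 dB.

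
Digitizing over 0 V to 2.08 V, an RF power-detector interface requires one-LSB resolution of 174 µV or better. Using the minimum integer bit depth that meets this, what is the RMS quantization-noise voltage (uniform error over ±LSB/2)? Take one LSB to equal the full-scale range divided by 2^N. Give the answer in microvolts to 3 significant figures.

36.6 µV

Range is 2.08 V.
Required number of levels: 2.08/174 µV = 11954; smallest N with 2^N ≥ that is 14.
Step size = 2.08/16384 V = 126.95 µV.
RMS noise = LSB/√12 = 36.6 µV.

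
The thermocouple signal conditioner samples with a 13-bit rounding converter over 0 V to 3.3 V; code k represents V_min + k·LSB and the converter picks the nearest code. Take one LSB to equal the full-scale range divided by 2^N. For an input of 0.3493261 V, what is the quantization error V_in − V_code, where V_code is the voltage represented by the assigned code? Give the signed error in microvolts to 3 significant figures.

V_FS = 3.3 V. LSB = 3.3 V / 2^13 ≈ 402.8 µV.
Position in LSBs: (0.3493261 − (0)) × 8192/3.3 = 867.1756; rounding gives k = 867.
V_code = 0 + (867/8192) × 3.3 = 0.3492553711 V.
V_in − V_code = 0.3493261 − (0.3492553711) = +70.7 µV.

+70.7 µV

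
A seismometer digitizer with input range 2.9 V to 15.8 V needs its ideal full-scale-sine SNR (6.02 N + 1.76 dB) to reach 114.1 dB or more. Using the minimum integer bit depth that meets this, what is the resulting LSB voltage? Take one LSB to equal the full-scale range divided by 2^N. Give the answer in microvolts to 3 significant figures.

Span: 15.8 V − (2.9 V) = 12.9 V.
Solving 6.02 N ≥ 114.1 − 1.76: N ≥ 18.661. Round up → N = 19.
LSB = 12.9 V ÷ 2^19 = 12.9/524288 V = 24.6 µV.

24.6 µV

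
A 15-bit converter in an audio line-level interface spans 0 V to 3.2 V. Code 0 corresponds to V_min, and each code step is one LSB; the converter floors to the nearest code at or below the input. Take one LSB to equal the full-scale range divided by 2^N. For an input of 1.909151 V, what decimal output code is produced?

19549

Full-scale range = 3.2 V. LSB = 3.2 V / 2^15 ≈ 97.66 µV.
(V_in − V_min) × 2^15/range = (1.909151 − (0)) × 32768/3.2 = 19549.706.
Floor → code = 19549.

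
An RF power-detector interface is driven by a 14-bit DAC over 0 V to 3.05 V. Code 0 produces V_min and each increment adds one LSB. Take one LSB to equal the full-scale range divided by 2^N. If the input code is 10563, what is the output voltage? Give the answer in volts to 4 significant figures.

1.966 V

Range is 3.05 V. LSB = 3.05 V / 2^14.
Output = V_min + (10563/16384) × range = 0 + 0.644714 × 3.05 V
      = 0 V + 1.96638 V = 1.96638 V.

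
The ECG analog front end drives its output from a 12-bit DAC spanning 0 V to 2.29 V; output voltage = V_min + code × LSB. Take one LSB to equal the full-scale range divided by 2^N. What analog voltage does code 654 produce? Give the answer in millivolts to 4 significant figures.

365.6 mV

Range is 2.29 V. LSB = 2.29 V / 2^12.
V_out = 0 + 654 × (2.29/4096) V
      = 0 + 0.365640 = 0.365640 V.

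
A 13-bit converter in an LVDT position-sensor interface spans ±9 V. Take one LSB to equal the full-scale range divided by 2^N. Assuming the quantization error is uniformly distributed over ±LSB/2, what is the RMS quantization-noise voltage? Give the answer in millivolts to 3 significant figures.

Range = 9 − (-9) = 18 V.
LSB = 18 V / 2^13 = 2.1973 mV.
σ_q = LSB/√12 = 2.1973 mV/3.4641 = 0.634 mV.

0.634 mV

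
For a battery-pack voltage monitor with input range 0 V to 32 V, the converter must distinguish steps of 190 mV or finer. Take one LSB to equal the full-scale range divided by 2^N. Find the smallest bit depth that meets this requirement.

Span = 32 V.
Required number of levels: 32/190 mV = 168.42; smallest N with 2^N ≥ that is 8.

8 bits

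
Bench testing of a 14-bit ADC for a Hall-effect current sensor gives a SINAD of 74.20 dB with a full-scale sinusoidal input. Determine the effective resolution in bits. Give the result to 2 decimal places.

12.03 bits

Inverting SNR = 6.02 N + 1.76: N_eff = (74.20 − 1.76)/6.02 = 12.0332.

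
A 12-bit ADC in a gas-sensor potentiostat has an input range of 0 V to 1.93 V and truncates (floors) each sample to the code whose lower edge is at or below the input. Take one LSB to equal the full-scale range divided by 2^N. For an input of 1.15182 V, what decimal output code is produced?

Span = 1.93 V. LSB = 1.93 V / 2^12 ≈ 471.2 µV.
code = ⌊(V_in − V_min)/LSB⌋ = ⌊(V_in − V_min) × 2^12 / range⌋
     = ⌊(1.15182 − (0)) × 4096 / 1.93⌋ = ⌊1.15182 × 4096/1.93⌋
     = ⌊2444.484⌋ = 2444.

2444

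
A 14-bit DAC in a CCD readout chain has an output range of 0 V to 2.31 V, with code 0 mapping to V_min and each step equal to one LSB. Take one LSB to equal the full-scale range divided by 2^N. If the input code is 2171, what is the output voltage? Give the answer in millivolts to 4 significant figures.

306.1 mV

V_FS = 2.31 V. LSB = 2.31 V / 2^14.
Output = V_min + (2171/16384) × range = 0 + 0.132507 × 2.31 V
      = 0 + 0.306092 = 0.306092 V.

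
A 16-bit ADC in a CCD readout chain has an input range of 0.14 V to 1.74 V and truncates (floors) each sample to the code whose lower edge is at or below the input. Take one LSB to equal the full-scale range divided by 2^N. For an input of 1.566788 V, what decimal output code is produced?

58441

Span: 1.74 V − (0.14 V) = 1.6 V. LSB = 1.6 V / 2^16 ≈ 24.41 µV.
code = ⌊(V_in − V_min)/LSB⌋ = ⌊(V_in − V_min) × 2^16 / range⌋
     = ⌊(1.566788 − (0.14)) × 65536 / 1.6⌋ = ⌊1.426788 × 65536/1.6⌋
     = ⌊58441.236⌋ = 58441.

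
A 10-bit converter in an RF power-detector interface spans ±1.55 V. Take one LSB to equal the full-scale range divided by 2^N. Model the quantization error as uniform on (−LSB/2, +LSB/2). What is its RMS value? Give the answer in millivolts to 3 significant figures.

Range = 1.55 − (-1.55) = 3.1 V.
LSB = 3.1 V ÷ 2^10 = 3.1/1024 V = 3.0273 mV.
V_rms = LSB/√12 = 3.0273 mV / √12 = 0.874 mV.

0.874 mV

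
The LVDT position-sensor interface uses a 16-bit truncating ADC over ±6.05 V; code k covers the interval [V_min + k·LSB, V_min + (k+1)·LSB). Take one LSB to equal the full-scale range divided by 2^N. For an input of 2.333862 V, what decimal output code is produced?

The full-scale span is 6.05 − (-6.05) = 12.1 V. LSB = 12.1 V / 2^16 ≈ 184.6 µV.
(V_in − V_min) × 2^16/range = (2.333862 − (-6.05)) × 65536/12.1 = 45408.660.
Floor → code = 45408.

45408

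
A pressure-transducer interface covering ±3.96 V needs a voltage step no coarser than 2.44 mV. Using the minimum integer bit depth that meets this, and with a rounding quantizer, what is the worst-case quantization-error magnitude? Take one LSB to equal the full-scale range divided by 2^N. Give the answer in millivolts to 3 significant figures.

Full-scale range = 3.96 V − (-3.96 V) = 7.92 V.
Levels needed ≥ 7.92/2.44 mV = 3246. 2^12 = 4096 suffices, so N_min = 12.
LSB = 7.92 V ÷ 2^12 = 7.92/4096 V = 1.9336 mV.
Max error for round-to-nearest is LSB/2 = 0.967 mV.

0.967 mV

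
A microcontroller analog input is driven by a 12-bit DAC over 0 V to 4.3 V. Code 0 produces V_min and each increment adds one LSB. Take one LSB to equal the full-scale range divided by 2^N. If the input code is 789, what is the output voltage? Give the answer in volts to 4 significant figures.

0.8283 V

Span = 4.3 V. LSB = 4.3 V / 2^12.
V_out = V_min + code × LSB = 0 V + 789 × 4.3 V / 4096
      = 0 V + 0.828296 V = 0.828296 V.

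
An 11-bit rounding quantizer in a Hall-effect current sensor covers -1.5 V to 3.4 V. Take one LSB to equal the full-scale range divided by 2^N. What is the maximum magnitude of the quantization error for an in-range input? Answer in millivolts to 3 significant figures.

Full-scale range = 3.4 V − (-1.5 V) = 4.9 V.
LSB = 4.9 V ÷ 2^11 = 4.9/2048 V = 2.3926 mV.
A rounding quantizer has |error| ≤ LSB/2 = 1.20 mV.

1.20 mV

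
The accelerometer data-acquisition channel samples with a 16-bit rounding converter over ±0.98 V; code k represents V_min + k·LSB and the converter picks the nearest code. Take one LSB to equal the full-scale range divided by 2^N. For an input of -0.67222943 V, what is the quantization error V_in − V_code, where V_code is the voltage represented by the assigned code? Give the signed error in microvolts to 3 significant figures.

−4.70 µV

Full-scale range = 0.98 V − (-0.98 V) = 1.96 V. LSB = 1.96 V / 2^16 ≈ 29.91 µV.
(-0.67222943 − (-0.98)) / LSB = 0.30777057 × 65536/1.96 = 10290.8429. Nearest integer: k = 10291.
Reconstructed level: -0.98 + 10291 × 1.96/65536 V = -0.67222473145 V.
e = -0.67222943 − (-0.67222473145) = −4.70 µV.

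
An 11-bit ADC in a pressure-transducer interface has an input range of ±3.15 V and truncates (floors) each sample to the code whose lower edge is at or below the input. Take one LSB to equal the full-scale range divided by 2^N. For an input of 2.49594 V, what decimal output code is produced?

Full-scale range = 3.15 V − (-3.15 V) = 6.3 V. LSB = 6.3 V / 2^11 ≈ 3.076 mV.
(V_in − V_min) × 2^11/range = (2.49594 − (-3.15)) × 2048/6.3 = 1835.379.
Floor → code = 1835.

1835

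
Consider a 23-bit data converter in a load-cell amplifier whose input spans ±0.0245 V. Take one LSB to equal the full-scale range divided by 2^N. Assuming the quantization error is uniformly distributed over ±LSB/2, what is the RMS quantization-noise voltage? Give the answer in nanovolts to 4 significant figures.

Range = 0.0245 − (-0.0245) = 0.049 V.
Step size = 0.049/8388608 V = 5.84126 nV.
RMS of a uniform error over width LSB is LSB/√12 = 1.686 nV.

1.686 nV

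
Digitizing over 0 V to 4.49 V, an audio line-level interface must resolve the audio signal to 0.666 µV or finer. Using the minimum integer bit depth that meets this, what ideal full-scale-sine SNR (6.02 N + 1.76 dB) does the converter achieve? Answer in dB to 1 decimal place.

140.2 dB

Span = 4.49 V.
Required number of levels: 4.49/0.666 µV = 6.7417e6; smallest N with 2^N ≥ that is 23.
6.02(23) + 1.76 = 140.22 dB.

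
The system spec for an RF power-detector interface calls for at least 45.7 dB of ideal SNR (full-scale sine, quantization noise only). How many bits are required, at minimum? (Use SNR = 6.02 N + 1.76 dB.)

8 bits

Solving 6.02 N ≥ 45.7 − 1.76: N ≥ 7.299. Round up → N = 8.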